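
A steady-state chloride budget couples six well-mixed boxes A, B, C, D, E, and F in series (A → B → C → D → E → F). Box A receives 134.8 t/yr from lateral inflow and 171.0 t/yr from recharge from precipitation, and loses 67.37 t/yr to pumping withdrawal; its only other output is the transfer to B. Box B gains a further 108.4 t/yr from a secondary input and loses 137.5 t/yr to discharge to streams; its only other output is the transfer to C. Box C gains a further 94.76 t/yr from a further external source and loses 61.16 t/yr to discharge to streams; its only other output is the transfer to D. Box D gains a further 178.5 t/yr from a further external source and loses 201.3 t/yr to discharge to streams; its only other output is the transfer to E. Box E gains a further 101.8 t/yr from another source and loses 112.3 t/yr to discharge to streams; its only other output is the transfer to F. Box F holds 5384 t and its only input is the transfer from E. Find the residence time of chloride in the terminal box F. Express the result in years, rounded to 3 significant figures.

25.7 yr

Box A: F(A→B) = (134.8 + 171.0) − 67.37 = 238.43 t/yr.
Box B: F(B→C) = (238.43 + 108.4) − 137.5 = 209.33 t/yr.
Box C: F(C→D) = (209.33 + 94.76) − 61.16 = 242.93 t/yr.
Box D: F(D→E) = (242.93 + 178.5) − 201.3 = 220.13 t/yr.
Box E: F(E→F) = (220.13 + 101.8) − 112.3 = 209.63 t/yr.
Box F throughput = its input = 209.63 t/yr; τ = 5384 / 209.63 = 25.68 yr.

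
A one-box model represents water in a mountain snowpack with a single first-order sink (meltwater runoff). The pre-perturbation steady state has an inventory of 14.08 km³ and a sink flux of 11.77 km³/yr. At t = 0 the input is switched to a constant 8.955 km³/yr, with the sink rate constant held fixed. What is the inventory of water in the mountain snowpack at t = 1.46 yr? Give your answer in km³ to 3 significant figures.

τ = M₀/F₀ = 14.08/11.77 = 1.196 yr; rate constant k = 1/τ.
New steady state M_∞ = F₁/k = F₁·τ = 8.955 × 1.196 = 10.713 km³.
M(t) = M_∞ + (M₀ − M_∞)·e^(−t/τ); t/τ = 1.46/1.196 = 1.220, so e^(−t/τ) = 0.2951.
M(t) = 10.713 + 3.367 × 0.2951 = 11.706 km³.

11.7 km³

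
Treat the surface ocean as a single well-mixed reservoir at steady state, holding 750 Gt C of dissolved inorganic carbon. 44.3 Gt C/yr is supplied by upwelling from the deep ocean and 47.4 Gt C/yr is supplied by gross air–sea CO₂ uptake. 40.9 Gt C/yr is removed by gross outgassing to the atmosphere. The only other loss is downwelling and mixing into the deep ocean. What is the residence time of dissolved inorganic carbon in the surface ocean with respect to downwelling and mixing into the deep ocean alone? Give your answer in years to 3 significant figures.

At steady state ΣF_in = ΣF_out.
ΣF_in = 44.3 + 47.4 = 91.700 Gt C/yr.
Downwelling and mixing into the deep ocean flux = ΣF_in − (40.9) = 91.700 − 40.90 = 50.80 Gt C/yr.
τ = M / F = 750 / 50.80 = 14.76 yr.

14.8 yr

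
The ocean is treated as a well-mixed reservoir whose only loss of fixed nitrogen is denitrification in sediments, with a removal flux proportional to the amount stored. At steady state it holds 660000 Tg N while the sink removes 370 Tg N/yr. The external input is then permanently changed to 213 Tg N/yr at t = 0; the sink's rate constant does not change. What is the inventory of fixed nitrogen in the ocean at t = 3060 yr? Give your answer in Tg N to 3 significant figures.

430000 Tg N

Residence time τ = M₀/F₀ = 1784 yr. The eventual steady state is M_∞ = M₀·(F₁/F₀) = 660000 × 213/370 = 379950 Tg N.
The anomaly ΔM(t) = M(t) − M_∞ decays as ΔM₀·e^(−t/τ) with ΔM₀ = 660000 − 379950 = 280100 Tg N.
At t = 3060 yr, e^(−t/τ) = e^(−1.715) = 0.1799, so ΔM = 50380 Tg N and M = 379950 + 50380 = 430320 Tg N.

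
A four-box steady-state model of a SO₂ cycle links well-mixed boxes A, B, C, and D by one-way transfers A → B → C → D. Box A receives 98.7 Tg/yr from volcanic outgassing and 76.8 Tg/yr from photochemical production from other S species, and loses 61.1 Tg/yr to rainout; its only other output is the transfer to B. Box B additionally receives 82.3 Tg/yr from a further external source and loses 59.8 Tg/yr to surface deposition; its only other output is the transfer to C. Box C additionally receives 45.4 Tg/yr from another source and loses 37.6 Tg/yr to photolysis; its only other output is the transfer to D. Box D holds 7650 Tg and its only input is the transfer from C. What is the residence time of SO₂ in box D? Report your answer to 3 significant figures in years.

Box A: F(A→B) = (98.7 + 76.8) − 61.1 = 114.40 Tg/yr.
Box B: F(B→C) = (114.40 + 82.3) − 59.8 = 136.90 Tg/yr.
Box C: F(C→D) = (136.90 + 45.4) − 37.6 = 144.70 Tg/yr.
Box D throughput = its input = 144.70 Tg/yr; τ = 7650 / 144.70 = 52.87 yr.

52.9 yr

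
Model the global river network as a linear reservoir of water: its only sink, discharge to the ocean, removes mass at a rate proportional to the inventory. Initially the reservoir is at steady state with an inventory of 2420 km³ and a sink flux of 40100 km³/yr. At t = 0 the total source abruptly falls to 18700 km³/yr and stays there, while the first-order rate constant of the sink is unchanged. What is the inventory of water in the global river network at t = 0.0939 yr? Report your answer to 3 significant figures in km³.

Residence time τ = M₀/F₀ = 0.06035 yr. The eventual steady state is M_∞ = M₀·(F₁/F₀) = 2420 × 18700/40100 = 1128.5 km³.
The anomaly ΔM(t) = M(t) − M_∞ decays as ΔM₀·e^(−t/τ) with ΔM₀ = 2420 − 1128.5 = 1291 km³.
At t = 0.0939 yr, e^(−t/τ) = e^(−1.556) = 0.2110, so ΔM = 272.5 km³ and M = 1128.5 + 272.5 = 1401.0 km³.

1400 km³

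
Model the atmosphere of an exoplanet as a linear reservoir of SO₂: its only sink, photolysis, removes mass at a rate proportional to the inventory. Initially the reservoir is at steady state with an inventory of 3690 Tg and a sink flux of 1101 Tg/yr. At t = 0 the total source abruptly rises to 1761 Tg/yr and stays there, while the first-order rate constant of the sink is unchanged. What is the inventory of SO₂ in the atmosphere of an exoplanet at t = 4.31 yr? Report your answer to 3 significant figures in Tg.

The sink rate constant is k = F₀/M₀ = 1101/3690 = 0.2984 yr⁻¹.
Solving dM/dt = F₁ − kM with M(0) = M₀ gives M(t) = F₁/k + (M₀ − F₁/k)·e^(−kt).
F₁/k = 1761/0.2984 = 5902.0 Tg; kt = 0.2984 × 4.31 = 1.286, e^(−kt) = 0.2764.
M(4.31) = 5902.0 + (3690 − 5902.0) × 0.2764 = 5902.0 − 611.3 = 5290.6 Tg.

5290 Tg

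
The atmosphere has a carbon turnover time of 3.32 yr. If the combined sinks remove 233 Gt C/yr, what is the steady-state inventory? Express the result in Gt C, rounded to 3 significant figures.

774 Gt C

τ = M/F ⇒ M = τ × F = 3.32 × 233 = 773.6 Gt C.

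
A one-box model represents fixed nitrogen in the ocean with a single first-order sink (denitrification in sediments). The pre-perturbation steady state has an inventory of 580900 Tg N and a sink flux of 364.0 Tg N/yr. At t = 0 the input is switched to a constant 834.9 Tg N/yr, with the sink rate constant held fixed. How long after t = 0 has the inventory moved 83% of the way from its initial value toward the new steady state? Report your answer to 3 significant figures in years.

2830 yr

τ = M₀/F₀ = 580900/364.0 = 1596 yr.
The remaining gap fraction is e^(−t/τ); 83% covered ⇒ e^(−t/τ) = 0.170.
t = −τ ln(0.170) = 1596 × 1.772 = 2828 yr.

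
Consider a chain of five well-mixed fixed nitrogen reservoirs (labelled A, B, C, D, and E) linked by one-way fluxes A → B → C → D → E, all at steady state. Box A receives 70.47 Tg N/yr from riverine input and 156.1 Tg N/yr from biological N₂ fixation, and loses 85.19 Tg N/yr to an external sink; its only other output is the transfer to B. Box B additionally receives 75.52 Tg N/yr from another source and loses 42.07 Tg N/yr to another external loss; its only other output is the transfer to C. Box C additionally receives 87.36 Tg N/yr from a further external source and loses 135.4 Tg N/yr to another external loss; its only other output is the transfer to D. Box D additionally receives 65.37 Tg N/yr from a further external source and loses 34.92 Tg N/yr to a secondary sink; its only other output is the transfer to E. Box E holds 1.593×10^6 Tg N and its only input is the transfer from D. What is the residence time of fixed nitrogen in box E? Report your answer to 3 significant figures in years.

Box A: F(A→B) = (70.47 + 156.1) − 85.19 = 141.38 Tg N/yr.
Box B: F(B→C) = (141.38 + 75.52) − 42.07 = 174.83 Tg N/yr.
Box C: F(C→D) = (174.83 + 87.36) − 135.4 = 126.79 Tg N/yr.
Box D: F(D→E) = (126.79 + 65.37) − 34.92 = 157.24 Tg N/yr.
Box E throughput = its input = 157.24 Tg N/yr; τ = 1.593×10^6 / 157.24 = 10130 yr.

10100 yr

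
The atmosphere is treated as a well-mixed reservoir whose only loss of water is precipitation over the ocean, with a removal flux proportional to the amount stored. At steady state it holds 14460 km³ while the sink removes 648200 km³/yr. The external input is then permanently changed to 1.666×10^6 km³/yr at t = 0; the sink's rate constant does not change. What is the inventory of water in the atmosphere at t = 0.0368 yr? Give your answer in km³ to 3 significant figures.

32800 km³

τ = M₀/F₀ = 14460/648200 = 0.02231 yr; rate constant k = 1/τ.
New steady state M_∞ = F₁/k = F₁·τ = 1.666×10^6 × 0.02231 = 37165 km³.
M(t) = M_∞ + (M₀ − M_∞)·e^(−t/τ); t/τ = 0.0368/0.02231 = 1.650, so e^(−t/τ) = 0.1921.
M(t) = 37165 − 22710 × 0.1921 = 32803 km³.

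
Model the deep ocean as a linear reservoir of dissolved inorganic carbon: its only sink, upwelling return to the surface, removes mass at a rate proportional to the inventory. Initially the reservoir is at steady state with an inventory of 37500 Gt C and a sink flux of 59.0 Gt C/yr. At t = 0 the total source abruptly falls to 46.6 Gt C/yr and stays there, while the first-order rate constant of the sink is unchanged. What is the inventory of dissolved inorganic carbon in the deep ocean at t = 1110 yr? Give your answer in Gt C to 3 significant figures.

31000 Gt C

Residence time τ = M₀/F₀ = 635.6 yr. The eventual steady state is M_∞ = M₀·(F₁/F₀) = 37500 × 46.6/59.0 = 29619 Gt C.
The anomaly ΔM(t) = M(t) − M_∞ decays as ΔM₀·e^(−t/τ) with ΔM₀ = 37500 − 29619 = 7881 Gt C.
At t = 1110 yr, e^(−t/τ) = e^(−1.746) = 0.1744, so ΔM = 1375 Gt C and M = 29619 + 1375 = 30993 Gt C.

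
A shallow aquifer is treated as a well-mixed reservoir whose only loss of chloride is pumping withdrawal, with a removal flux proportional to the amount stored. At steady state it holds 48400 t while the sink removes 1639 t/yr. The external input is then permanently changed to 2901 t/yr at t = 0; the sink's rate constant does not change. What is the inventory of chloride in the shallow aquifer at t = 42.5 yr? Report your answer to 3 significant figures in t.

76800 t

The sink rate constant is k = F₀/M₀ = 1639/48400 = 0.03386 yr⁻¹.
Solving dM/dt = F₁ − kM with M(0) = M₀ gives M(t) = F₁/k + (M₀ − F₁/k)·e^(−kt).
F₁/k = 2901/0.03386 = 85667 t; kt = 0.03386 × 42.5 = 1.439, e^(−kt) = 0.2371.
M(42.5) = 85667 + (48400 − 85667) × 0.2371 = 85667 − 8837 = 76830 t.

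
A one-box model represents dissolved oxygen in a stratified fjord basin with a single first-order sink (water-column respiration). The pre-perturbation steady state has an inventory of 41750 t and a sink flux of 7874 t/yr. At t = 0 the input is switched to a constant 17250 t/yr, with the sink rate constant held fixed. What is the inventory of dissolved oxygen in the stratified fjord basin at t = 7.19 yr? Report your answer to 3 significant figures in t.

Residence time τ = M₀/F₀ = 5.302 yr. The eventual steady state is M_∞ = M₀·(F₁/F₀) = 41750 × 17250/7874 = 91464 t.
The anomaly ΔM(t) = M(t) − M_∞ decays as ΔM₀·e^(−t/τ) with ΔM₀ = 41750 − 91464 = −49710 t.
At t = 7.19 yr, e^(−t/τ) = e^(−1.356) = 0.2577, so ΔM = −12810 t and M = 91464 − 12810 = 78654 t.

78700 t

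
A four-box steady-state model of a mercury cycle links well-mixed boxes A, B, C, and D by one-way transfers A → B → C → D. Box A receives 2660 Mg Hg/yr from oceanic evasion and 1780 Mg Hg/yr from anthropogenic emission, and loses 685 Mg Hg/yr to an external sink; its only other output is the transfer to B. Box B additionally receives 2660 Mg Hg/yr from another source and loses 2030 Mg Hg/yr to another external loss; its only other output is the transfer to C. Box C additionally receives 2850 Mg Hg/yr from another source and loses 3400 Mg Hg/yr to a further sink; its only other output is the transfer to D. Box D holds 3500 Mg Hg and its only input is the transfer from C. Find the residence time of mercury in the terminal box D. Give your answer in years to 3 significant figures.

0.913 yr

Box A: F(A→B) = (2660 + 1780) − 685 = 3755.0 Mg Hg/yr.
Box B: F(B→C) = (3755.0 + 2660) − 2030 = 4385.0 Mg Hg/yr.
Box C: F(C→D) = (4385.0 + 2850) − 3400 = 3835.0 Mg Hg/yr.
Box D throughput = its input = 3835.0 Mg Hg/yr; τ = 3500 / 3835.0 = 0.9126 yr.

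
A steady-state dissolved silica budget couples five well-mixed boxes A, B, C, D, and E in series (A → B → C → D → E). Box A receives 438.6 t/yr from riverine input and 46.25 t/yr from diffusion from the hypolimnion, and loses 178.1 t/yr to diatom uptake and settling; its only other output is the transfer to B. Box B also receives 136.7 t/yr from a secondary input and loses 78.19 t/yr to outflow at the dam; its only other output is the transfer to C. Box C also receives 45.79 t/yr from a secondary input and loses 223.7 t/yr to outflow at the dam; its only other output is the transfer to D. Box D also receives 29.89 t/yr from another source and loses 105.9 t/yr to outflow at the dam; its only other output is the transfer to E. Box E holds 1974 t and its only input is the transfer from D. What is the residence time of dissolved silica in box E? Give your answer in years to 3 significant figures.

Box A: F(A→B) = (438.6 + 46.25) − 178.1 = 306.75 t/yr.
Box B: F(B→C) = (306.75 + 136.7) − 78.19 = 365.26 t/yr.
Box C: F(C→D) = (365.26 + 45.79) − 223.7 = 187.35 t/yr.
Box D: F(D→E) = (187.35 + 29.89) − 105.9 = 111.34 t/yr.
Box E throughput = its input = 111.34 t/yr; τ = 1974 / 111.34 = 17.73 yr.

17.7 yr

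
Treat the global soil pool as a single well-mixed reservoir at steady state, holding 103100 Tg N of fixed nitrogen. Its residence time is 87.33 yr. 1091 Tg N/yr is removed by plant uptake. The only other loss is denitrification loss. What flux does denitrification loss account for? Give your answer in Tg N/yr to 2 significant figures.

Total removal F = M/τ = 103100 / 87.33 = 1181 Tg N/yr.
Denitrification loss = F − (1091) = 1181 − 1091 = 89.58 Tg N/yr.

90 Tg N/yr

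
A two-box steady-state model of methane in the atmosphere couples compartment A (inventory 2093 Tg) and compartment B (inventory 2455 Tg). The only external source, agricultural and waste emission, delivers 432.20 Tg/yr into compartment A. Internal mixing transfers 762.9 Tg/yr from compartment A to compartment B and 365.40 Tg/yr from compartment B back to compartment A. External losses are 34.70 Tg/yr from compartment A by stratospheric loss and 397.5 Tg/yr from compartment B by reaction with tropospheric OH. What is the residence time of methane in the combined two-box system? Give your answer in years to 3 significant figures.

For the system as a whole, the A↔B exchange is internal and contributes nothing to the throughput; only the external sinks remove mass.
M_total = 2093 + 2455 = 4548.0 Tg.
ΣF_external_out = 34.70 + 397.5 = 432.20 Tg/yr.
τ = M_total / ΣF_ext = 4548.0 / 432.20 = 10.52 yr.

10.5 yr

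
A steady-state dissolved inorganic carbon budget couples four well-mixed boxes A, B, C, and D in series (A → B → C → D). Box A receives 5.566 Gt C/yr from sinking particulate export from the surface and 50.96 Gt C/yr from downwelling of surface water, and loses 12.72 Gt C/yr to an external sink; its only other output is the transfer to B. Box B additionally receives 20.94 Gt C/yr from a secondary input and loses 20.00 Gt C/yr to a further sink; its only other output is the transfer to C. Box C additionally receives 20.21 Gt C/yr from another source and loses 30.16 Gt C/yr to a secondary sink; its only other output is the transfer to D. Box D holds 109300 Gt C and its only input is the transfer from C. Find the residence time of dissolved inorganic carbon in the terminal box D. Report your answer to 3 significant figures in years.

Box A: F(A→B) = (5.566 + 50.96) − 12.72 = 43.806 Gt C/yr.
Box B: F(B→C) = (43.806 + 20.94) − 20.00 = 44.746 Gt C/yr.
Box C: F(C→D) = (44.746 + 20.21) − 30.16 = 34.796 Gt C/yr.
Box D throughput = its input = 34.796 Gt C/yr; τ = 109300 / 34.796 = 3141 yr.

3140 yr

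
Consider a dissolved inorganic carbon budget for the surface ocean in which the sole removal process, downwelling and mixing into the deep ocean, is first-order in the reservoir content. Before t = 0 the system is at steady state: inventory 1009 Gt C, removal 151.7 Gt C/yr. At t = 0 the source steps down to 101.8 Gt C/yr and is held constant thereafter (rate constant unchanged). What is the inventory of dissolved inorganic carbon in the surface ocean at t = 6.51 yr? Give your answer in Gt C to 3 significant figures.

802 Gt C

Residence time τ = M₀/F₀ = 6.651 yr. The eventual steady state is M_∞ = M₀·(F₁/F₀) = 1009 × 101.8/151.7 = 677.10 Gt C.
The anomaly ΔM(t) = M(t) − M_∞ decays as ΔM₀·e^(−t/τ) with ΔM₀ = 1009 − 677.10 = 331.9 Gt C.
At t = 6.51 yr, e^(−t/τ) = e^(−0.9788) = 0.3758, so ΔM = 124.7 Gt C and M = 677.10 + 124.7 = 801.82 Gt C.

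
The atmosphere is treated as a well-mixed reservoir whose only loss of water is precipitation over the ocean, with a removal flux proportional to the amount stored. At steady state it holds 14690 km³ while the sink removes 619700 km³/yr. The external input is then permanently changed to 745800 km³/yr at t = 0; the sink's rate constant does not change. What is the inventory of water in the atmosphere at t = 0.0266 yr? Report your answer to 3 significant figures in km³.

τ = M₀/F₀ = 14690/619700 = 0.02371 yr; rate constant k = 1/τ.
New steady state M_∞ = F₁/k = F₁·τ = 745800 × 0.02371 = 17679 km³.
M(t) = M_∞ + (M₀ − M_∞)·e^(−t/τ); t/τ = 0.0266/0.02371 = 1.122, so e^(−t/τ) = 0.3256.
M(t) = 17679 − 2989 × 0.3256 = 16706 km³.

16700 km³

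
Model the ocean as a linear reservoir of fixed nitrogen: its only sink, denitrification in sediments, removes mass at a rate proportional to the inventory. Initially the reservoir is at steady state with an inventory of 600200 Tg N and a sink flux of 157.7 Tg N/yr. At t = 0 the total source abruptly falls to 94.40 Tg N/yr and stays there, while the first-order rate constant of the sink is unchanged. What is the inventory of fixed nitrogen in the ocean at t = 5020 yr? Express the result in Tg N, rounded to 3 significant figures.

424000 Tg N

Residence time τ = M₀/F₀ = 3806 yr. The eventual steady state is M_∞ = M₀·(F₁/F₀) = 600200 × 94.40/157.7 = 359280 Tg N.
The anomaly ΔM(t) = M(t) − M_∞ decays as ΔM₀·e^(−t/τ) with ΔM₀ = 600200 − 359280 = 240900 Tg N.
At t = 5020 yr, e^(−t/τ) = e^(−1.319) = 0.2674, so ΔM = 64420 Tg N and M = 359280 + 64420 = 423710 Tg N.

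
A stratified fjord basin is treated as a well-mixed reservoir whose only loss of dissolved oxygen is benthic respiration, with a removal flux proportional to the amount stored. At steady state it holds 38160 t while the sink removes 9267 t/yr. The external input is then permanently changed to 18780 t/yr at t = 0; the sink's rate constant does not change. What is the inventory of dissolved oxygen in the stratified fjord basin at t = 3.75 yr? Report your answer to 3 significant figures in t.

τ = M₀/F₀ = 38160/9267 = 4.118 yr; rate constant k = 1/τ.
New steady state M_∞ = F₁/k = F₁·τ = 18780 × 4.118 = 77333 t.
M(t) = M_∞ + (M₀ − M_∞)·e^(−t/τ); t/τ = 3.75/4.118 = 0.9107, so e^(−t/τ) = 0.4023.
M(t) = 77333 − 39170 × 0.4023 = 61576 t.

61600 t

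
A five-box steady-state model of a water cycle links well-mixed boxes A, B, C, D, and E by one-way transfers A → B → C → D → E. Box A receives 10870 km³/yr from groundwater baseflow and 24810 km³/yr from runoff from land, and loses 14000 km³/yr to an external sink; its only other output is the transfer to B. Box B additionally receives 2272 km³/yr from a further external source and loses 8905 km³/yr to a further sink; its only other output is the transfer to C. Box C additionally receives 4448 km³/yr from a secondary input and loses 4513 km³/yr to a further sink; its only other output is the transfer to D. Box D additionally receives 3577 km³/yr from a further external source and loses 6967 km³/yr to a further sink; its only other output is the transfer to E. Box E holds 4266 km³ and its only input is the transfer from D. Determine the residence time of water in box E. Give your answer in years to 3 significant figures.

0.368 yr

Box A: F(A→B) = (10870 + 24810) − 14000 = 21680 km³/yr.
Box B: F(B→C) = (21680 + 2272) − 8905 = 15047 km³/yr.
Box C: F(C→D) = (15047 + 4448) − 4513 = 14982 km³/yr.
Box D: F(D→E) = (14982 + 3577) − 6967 = 11592 km³/yr.
Box E throughput = its input = 11592 km³/yr; τ = 4266 / 11592 = 0.3680 yr.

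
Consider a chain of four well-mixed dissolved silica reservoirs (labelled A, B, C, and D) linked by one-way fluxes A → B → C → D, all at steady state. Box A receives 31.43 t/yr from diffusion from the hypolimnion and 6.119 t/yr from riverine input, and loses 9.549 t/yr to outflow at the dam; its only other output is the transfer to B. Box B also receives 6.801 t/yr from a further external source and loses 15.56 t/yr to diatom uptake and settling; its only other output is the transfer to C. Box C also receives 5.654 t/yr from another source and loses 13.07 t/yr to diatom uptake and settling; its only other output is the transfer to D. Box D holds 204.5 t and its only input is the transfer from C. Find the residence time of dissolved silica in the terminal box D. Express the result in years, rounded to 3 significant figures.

17.3 yr

Box A: F(A→B) = (31.43 + 6.119) − 9.549 = 28.000 t/yr.
Box B: F(B→C) = (28.000 + 6.801) − 15.56 = 19.241 t/yr.
Box C: F(C→D) = (19.241 + 5.654) − 13.07 = 11.825 t/yr.
Box D throughput = its input = 11.825 t/yr; τ = 204.5 / 11.825 = 17.29 yr.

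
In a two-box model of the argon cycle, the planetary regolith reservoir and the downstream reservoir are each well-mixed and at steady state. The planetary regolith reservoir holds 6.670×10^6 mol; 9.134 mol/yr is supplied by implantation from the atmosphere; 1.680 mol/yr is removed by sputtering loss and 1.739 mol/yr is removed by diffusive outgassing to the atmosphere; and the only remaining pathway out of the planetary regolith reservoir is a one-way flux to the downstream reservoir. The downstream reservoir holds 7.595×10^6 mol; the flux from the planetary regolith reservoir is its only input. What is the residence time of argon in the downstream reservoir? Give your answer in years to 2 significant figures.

Balance the planetary regolith reservoir: ΣF_in = 9.1340 mol/yr.
Flux to the downstream reservoir = ΣF_in − (1.680 + 1.739) = 5.7150 mol/yr.
At steady state the output of the downstream reservoir equals its input, 5.7150 mol/yr.
τ = M / F = 7.595×10^6 / 5.7150 = 1.329×10^6 yr.

1.3×10^6 yr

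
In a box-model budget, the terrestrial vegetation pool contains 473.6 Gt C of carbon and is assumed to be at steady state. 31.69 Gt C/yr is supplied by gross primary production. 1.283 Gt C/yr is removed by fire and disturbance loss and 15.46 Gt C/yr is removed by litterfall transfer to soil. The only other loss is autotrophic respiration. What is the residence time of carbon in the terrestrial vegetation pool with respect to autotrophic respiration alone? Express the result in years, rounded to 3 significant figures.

At steady state ΣF_in = ΣF_out.
ΣF_in = 31.690 Gt C/yr.
Autotrophic respiration flux = ΣF_in − (1.283 + 15.46) = 31.690 − 16.74 = 14.95 Gt C/yr.
τ = M / F = 473.6 / 14.95 = 31.69 yr.

31.7 yr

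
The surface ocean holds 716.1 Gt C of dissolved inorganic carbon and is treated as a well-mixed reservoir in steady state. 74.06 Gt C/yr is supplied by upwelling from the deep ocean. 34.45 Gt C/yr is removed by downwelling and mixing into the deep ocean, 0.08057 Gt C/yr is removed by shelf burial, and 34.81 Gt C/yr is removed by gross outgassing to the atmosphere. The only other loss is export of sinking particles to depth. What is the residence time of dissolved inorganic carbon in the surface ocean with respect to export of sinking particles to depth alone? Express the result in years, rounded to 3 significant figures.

At steady state ΣF_in = ΣF_out.
ΣF_in = 74.060 Gt C/yr.
Export of sinking particles to depth flux = ΣF_in − (34.45 + 0.08057 + 34.81) = 74.060 − 69.34 = 4.719 Gt C/yr.
τ = M / F = 716.1 / 4.719 = 151.7 yr.

152 yr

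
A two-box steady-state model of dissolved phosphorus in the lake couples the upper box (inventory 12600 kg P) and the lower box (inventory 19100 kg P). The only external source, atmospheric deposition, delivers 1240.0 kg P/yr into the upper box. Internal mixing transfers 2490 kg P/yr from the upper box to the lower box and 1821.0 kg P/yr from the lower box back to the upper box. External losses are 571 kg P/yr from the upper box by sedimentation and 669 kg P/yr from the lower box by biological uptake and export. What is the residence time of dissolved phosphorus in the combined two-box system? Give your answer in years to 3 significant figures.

Residence time in the combined system uses the total inventory and the total *external* removal — internal exchanges between the two boxes cancel.
M_total = 12600 + 19100 = 31700 kg P.
ΣF_external_out = 571 + 669 = 1240.0 kg P/yr.
τ = M_total / ΣF_ext = 31700 / 1240.0 = 25.56 yr.

25.6 yr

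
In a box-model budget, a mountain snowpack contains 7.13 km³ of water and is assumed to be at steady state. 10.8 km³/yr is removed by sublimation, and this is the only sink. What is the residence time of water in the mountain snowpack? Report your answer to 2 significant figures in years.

τ = M / F = 7.13 / 10.8 = 0.6602 yr.

0.66 yr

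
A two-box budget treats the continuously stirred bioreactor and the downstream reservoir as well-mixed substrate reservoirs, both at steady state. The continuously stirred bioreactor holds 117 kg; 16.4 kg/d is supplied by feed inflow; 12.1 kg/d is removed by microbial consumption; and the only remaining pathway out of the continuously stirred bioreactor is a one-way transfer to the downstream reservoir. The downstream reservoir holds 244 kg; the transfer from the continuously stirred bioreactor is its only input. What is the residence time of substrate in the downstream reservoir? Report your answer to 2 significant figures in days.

Balance the continuously stirred bioreactor: ΣF_in = 16.400 kg/d.
Transfer to the downstream reservoir = ΣF_in − (12.1) = 4.3000 kg/d.
At steady state the output of the downstream reservoir equals its input, 4.3000 kg/d.
τ = M / F = 244 / 4.3000 = 56.74 d.

57 d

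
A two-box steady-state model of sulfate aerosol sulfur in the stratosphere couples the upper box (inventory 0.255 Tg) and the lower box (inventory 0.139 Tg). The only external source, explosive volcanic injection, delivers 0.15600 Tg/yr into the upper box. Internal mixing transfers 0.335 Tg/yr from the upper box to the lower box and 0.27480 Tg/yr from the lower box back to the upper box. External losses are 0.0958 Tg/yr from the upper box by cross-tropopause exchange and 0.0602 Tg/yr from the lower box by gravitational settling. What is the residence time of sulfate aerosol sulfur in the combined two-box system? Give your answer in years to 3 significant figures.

Residence time in the combined system uses the total inventory and the total *external* removal — internal exchanges between the two boxes cancel.
M_total = 0.255 + 0.139 = 0.39400 Tg.
ΣF_external_out = 0.0958 + 0.0602 = 0.15600 Tg/yr.
τ = M_total / ΣF_ext = 0.39400 / 0.15600 = 2.526 yr.

2.53 yr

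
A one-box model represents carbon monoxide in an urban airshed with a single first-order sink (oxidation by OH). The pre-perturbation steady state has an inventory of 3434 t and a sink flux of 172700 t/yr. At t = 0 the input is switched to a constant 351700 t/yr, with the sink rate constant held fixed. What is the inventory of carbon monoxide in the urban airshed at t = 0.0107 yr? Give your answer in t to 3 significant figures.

4920 t

Residence time τ = M₀/F₀ = 0.01988 yr. The eventual steady state is M_∞ = M₀·(F₁/F₀) = 3434 × 351700/172700 = 6993.3 t.
The anomaly ΔM(t) = M(t) − M_∞ decays as ΔM₀·e^(−t/τ) with ΔM₀ = 3434 − 6993.3 = −3559 t.
At t = 0.0107 yr, e^(−t/τ) = e^(−0.5381) = 0.5838, so ΔM = −2078 t and M = 6993.3 − 2078 = 4915.2 t.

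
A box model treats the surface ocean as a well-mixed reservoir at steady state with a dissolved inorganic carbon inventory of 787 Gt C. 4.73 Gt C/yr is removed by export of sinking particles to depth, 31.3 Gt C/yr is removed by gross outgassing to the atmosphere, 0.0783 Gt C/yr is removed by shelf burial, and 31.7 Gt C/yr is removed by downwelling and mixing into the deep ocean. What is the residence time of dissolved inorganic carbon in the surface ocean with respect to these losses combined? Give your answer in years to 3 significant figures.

11.6 yr

Total removal = 4.730 + 31.30 + 0.07830 + 31.70 = 67.808 Gt C/yr.
τ = M / ΣF_out = 787 / 67.808 = 11.61 yr.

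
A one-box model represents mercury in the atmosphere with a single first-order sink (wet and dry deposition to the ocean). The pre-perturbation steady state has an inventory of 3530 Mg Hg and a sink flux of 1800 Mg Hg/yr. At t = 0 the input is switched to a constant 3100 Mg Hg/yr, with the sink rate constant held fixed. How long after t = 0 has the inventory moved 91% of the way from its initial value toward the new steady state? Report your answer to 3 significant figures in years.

τ = M₀/F₀ = 3530/1800 = 1.961 yr.
The remaining gap fraction is e^(−t/τ); 91% covered ⇒ e^(−t/τ) = 0.0900.
t = −τ ln(0.0900) = 1.961 × 2.408 = 4.722 yr.

4.72 yr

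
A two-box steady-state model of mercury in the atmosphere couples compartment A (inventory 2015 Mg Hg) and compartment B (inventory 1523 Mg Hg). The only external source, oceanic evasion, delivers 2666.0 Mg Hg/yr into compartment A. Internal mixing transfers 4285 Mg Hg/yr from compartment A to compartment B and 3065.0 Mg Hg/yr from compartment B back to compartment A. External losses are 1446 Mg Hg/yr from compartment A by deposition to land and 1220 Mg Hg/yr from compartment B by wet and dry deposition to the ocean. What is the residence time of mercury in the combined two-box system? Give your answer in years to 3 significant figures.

1.33 yr

Treat the two boxes together as one reservoir: the mixing fluxes between them are internal recycling, so τ = ΣM / Σ(external losses).
M_total = 2015 + 1523 = 3538.0 Mg Hg.
ΣF_external_out = 1446 + 1220 = 2666.0 Mg Hg/yr.
τ = M_total / ΣF_ext = 3538.0 / 2666.0 = 1.327 yr.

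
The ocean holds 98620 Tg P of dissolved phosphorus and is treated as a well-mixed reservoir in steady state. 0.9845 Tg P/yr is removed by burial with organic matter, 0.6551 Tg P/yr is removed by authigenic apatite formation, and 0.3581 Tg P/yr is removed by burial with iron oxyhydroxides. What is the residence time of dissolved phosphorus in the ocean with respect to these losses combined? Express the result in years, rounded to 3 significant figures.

49400 yr

Total removal = 0.9845 + 0.6551 + 0.3581 = 1.9977 Tg P/yr.
τ = M / ΣF_out = 98620 / 1.9977 = 49370 yr.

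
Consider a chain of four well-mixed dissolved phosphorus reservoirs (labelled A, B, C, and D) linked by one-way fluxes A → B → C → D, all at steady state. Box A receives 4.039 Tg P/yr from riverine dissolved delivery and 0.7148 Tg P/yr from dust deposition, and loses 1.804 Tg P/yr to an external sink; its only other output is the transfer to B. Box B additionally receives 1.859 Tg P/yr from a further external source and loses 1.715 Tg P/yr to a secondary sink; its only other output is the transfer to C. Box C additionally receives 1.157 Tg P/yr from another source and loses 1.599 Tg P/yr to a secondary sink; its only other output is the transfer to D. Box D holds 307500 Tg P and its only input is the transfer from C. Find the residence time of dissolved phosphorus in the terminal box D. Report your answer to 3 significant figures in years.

Box A: F(A→B) = (4.039 + 0.7148) − 1.804 = 2.9498 Tg P/yr.
Box B: F(B→C) = (2.9498 + 1.859) − 1.715 = 3.0938 Tg P/yr.
Box C: F(C→D) = (3.0938 + 1.157) − 1.599 = 2.6518 Tg P/yr.
Box D throughput = its input = 2.6518 Tg P/yr; τ = 307500 / 2.6518 = 116000 yr.

116000 yr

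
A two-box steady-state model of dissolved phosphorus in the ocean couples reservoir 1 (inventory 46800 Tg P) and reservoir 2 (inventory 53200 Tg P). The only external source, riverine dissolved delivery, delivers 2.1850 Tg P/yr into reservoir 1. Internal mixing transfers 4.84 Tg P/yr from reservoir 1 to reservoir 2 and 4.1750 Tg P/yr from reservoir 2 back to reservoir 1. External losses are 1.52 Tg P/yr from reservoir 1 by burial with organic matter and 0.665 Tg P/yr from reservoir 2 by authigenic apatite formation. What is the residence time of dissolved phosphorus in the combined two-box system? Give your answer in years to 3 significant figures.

45800 yr

Treat the two boxes together as one reservoir: the mixing fluxes between them are internal recycling, so τ = ΣM / Σ(external losses).
M_total = 46800 + 53200 = 100000 Tg P.
ΣF_external_out = 1.52 + 0.665 = 2.1850 Tg P/yr.
τ = M_total / ΣF_ext = 100000 / 2.1850 = 45770 yr.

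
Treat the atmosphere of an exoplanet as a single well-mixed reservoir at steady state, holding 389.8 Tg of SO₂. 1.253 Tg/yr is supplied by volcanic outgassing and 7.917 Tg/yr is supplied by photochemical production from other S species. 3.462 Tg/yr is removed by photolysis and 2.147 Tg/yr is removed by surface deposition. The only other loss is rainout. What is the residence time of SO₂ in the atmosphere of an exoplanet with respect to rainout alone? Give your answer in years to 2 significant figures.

110 yr

At steady state ΣF_in = ΣF_out.
ΣF_in = 1.253 + 7.917 = 9.1700 Tg/yr.
Rainout flux = ΣF_in − (3.462 + 2.147) = 9.1700 − 5.609 = 3.561 Tg/yr.
τ = M / F = 389.8 / 3.561 = 109.5 yr.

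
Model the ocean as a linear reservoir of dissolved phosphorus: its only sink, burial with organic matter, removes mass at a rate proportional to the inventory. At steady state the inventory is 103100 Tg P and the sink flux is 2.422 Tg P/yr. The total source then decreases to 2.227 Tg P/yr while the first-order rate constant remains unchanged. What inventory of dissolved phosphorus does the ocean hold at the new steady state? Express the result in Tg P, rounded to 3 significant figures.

94800 Tg P

Rate constant k = F/M = 2.422 / 103100 = 2.349×10^-5 yr⁻¹.
At the new steady state, source = k·M_new ⇒ M_new = 2.227 / 2.349×10^-5 = 94800 Tg P.
(Equivalently M_new = M × F_new/F_old = 103100 × 2.227/2.422.)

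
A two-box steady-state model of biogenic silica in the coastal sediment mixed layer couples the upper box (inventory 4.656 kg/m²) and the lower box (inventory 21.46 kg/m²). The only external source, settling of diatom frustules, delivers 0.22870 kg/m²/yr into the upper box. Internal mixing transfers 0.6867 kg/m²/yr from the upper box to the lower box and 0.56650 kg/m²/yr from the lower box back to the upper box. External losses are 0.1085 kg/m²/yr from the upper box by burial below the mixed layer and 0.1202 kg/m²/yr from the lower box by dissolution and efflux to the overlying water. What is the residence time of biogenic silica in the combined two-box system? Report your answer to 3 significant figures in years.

Residence time in the combined system uses the total inventory and the total *external* removal — internal exchanges between the two boxes cancel.
M_total = 4.656 + 21.46 = 26.116 kg/m².
ΣF_external_out = 0.1085 + 0.1202 = 0.22870 kg/m²/yr.
τ = M_total / ΣF_ext = 26.116 / 0.22870 = 114.2 yr.

114 yr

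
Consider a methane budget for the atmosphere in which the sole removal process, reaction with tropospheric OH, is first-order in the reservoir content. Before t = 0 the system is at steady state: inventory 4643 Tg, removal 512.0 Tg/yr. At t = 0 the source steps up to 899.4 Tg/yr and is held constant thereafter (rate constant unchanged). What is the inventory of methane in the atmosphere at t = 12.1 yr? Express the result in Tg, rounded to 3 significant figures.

The sink rate constant is k = F₀/M₀ = 512.0/4643 = 0.1103 yr⁻¹.
Solving dM/dt = F₁ − kM with M(0) = M₀ gives M(t) = F₁/k + (M₀ − F₁/k)·e^(−kt).
F₁/k = 899.4/0.1103 = 8156.1 Tg; kt = 0.1103 × 12.1 = 1.334, e^(−kt) = 0.2633.
M(12.1) = 8156.1 + (4643 − 8156.1) × 0.2633 = 8156.1 − 925.1 = 7230.9 Tg.

7230 Tg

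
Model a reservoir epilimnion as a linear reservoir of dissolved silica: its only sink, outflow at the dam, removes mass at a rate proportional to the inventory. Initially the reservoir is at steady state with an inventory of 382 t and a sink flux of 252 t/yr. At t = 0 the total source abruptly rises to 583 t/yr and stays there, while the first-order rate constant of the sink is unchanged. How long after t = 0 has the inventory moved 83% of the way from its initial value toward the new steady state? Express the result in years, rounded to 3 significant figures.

τ = M₀/F₀ = 382/252 = 1.516 yr.
The remaining gap fraction is e^(−t/τ); 83% covered ⇒ e^(−t/τ) = 0.170.
t = −τ ln(0.170) = 1.516 × 1.772 = 2.686 yr.

2.69 yr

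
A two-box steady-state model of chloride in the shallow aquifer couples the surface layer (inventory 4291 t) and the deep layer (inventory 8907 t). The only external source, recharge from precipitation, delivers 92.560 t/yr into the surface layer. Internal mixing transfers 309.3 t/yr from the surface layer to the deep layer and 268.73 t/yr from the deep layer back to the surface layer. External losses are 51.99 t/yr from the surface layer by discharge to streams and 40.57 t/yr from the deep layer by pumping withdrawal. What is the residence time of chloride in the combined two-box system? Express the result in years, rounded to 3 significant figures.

Treat the two boxes together as one reservoir: the mixing fluxes between them are internal recycling, so τ = ΣM / Σ(external losses).
M_total = 4291 + 8907 = 13198 t.
ΣF_external_out = 51.99 + 40.57 = 92.560 t/yr.
τ = M_total / ΣF_ext = 13198 / 92.560 = 142.6 yr.

143 yr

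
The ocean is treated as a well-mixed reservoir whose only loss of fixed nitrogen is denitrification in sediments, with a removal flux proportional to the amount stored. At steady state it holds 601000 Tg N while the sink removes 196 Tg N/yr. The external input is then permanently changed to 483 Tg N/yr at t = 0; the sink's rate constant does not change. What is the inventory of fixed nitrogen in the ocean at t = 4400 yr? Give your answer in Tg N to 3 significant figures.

1.27×10^6 Tg N

τ = M₀/F₀ = 601000/196 = 3066 yr; rate constant k = 1/τ.
New steady state M_∞ = F₁/k = F₁·τ = 483 × 3066 = 1.4810×10^6 Tg N.
M(t) = M_∞ + (M₀ − M_∞)·e^(−t/τ); t/τ = 4400/3066 = 1.435, so e^(−t/τ) = 0.2381.
M(t) = 1.4810×10^6 − 880000 × 0.2381 = 1.2715×10^6 Tg N.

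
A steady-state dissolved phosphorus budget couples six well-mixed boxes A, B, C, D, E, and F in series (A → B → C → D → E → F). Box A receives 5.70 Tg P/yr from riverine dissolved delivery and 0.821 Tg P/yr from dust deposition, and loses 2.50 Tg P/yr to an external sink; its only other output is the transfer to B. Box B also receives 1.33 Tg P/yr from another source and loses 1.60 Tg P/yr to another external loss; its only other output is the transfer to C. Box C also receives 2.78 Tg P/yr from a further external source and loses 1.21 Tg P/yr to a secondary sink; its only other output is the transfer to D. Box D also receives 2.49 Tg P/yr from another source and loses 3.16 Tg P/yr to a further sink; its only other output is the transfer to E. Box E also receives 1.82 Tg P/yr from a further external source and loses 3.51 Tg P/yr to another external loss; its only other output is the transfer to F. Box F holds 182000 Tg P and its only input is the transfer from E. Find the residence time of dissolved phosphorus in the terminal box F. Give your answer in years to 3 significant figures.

Box A: F(A→B) = (5.70 + 0.821) − 2.50 = 4.0210 Tg P/yr.
Box B: F(B→C) = (4.0210 + 1.33) − 1.60 = 3.7510 Tg P/yr.
Box C: F(C→D) = (3.7510 + 2.78) − 1.21 = 5.3210 Tg P/yr.
Box D: F(D→E) = (5.3210 + 2.49) − 3.16 = 4.6510 Tg P/yr.
Box E: F(E→F) = (4.6510 + 1.82) − 3.51 = 2.9610 Tg P/yr.
Box F throughput = its input = 2.9610 Tg P/yr; τ = 182000 / 2.9610 = 61470 yr.

61500 yr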